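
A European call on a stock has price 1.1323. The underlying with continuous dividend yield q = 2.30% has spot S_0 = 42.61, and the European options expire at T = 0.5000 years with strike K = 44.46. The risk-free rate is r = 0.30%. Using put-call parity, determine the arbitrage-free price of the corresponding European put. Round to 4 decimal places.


Put-call parity: C - P = S_0 * exp(-qT) - K * exp(-rT).
S_0 * exp(-qT) = 42.6100 * 0.98856587 = 42.12279182
K * exp(-rT) = 44.4600 * 0.99850112 = 44.39335999
P = C - S*exp(-qT) + K*exp(-rT)
P = 1.1323 - 42.12279182 + 44.39335999 = 3.4029

Answer: Put price = 3.4029


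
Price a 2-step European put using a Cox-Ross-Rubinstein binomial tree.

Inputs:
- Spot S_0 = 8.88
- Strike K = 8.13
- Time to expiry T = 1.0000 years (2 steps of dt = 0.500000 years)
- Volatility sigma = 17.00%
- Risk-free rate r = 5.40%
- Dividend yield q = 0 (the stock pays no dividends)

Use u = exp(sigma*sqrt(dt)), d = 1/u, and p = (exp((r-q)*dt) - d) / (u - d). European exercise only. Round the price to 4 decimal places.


Answer: Price = V(0,0) = 0.1886

Derivation:
dt = T/N = 0.500000
u = exp(sigma*sqrt(dt)) = 1.127732; d = 1/u = 0.886736
p = (exp((r-q)*dt) - d) / (u - d) = 0.583545
Discount per step: exp(-r*dt) = 0.973361
Stock lattice S(k, i) with i counting down-moves:
  k=0: S(0,0) = 8.8800
  k=1: S(1,0) = 10.0143; S(1,1) = 7.8742
  k=2: S(2,0) = 11.2934; S(2,1) = 8.8800; S(2,2) = 6.9823
Terminal payoffs V(N, i) = max(K - S_T, 0):
  V(2,0) = 0.000000; V(2,1) = 0.000000; V(2,2) = 1.147652
Backward induction: V(k, i) = exp(-r*dt) * [p * V(k+1, i) + (1-p) * V(k+1, i+1)].
  V(1,0) = exp(-r*dt) * [p*0.000000 + (1-p)*0.000000] = 0.000000
  V(1,1) = exp(-r*dt) * [p*0.000000 + (1-p)*1.147652] = 0.465213
  V(0,0) = exp(-r*dt) * [p*0.000000 + (1-p)*0.465213] = 0.188579


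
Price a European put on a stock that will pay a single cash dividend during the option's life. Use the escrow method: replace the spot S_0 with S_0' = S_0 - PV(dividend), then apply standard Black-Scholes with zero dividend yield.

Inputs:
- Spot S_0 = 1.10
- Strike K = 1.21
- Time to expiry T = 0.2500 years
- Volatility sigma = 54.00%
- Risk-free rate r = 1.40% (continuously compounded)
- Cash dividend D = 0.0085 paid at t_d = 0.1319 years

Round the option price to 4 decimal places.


PV(D) = D * exp(-r * t_d) = 0.0085 * 0.99815510 = 0.00848432
S_0' = S_0 - PV(D) = 1.1000 - 0.00848432 = 1.09151568
d1 = (ln(S_0'/K) + (r + sigma^2/2)*T) / (sigma*sqrt(T)) = -0.23371517
d2 = d1 - sigma*sqrt(T) = -0.50371517
exp(-rT) = 0.99650612
N(-d1) = 0.59239694; N(-d2) = 0.69276923
P = K * exp(-rT) * N(-d2) - S_0' * N(-d1) = 1.2100 * 0.99650612 * 0.69276923 - 1.09151568 * 0.59239694 = 0.1887

Answer: Price = 0.1887


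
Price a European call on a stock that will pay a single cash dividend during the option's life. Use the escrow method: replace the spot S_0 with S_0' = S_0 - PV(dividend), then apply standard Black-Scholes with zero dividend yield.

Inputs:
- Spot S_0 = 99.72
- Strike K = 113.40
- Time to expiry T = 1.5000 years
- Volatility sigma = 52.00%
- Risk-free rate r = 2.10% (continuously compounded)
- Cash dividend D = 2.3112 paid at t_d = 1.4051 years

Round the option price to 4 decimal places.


PV(D) = D * exp(-r * t_d) = 2.3112 * 0.97092398 = 2.24399951
S_0' = S_0 - PV(D) = 99.7200 - 2.24399951 = 97.47600049
d1 = (ln(S_0'/K) + (r + sigma^2/2)*T) / (sigma*sqrt(T)) = 0.13030156
d2 = d1 - sigma*sqrt(T) = -0.50656577
exp(-rT) = 0.96899096
N(d1) = 0.55183608; N(d2) = 0.30622976
C = S_0' * N(d1) - K * exp(-rT) * N(d2) = 97.47600049 * 0.55183608 - 113.4000 * 0.96899096 * 0.30622976 = 20.1412

Answer: Price = 20.1412


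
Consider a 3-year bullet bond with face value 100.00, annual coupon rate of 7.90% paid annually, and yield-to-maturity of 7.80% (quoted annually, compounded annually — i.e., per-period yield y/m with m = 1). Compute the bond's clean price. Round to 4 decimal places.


Coupon per period c = face * coupon_rate / m = 7.900000
Periods per year m = 1; per-period yield y/m = 0.078000
Number of cashflows N = 3
Cashflows (t years, CF_t, discount factor 1/(1+y/m)^(m*t), PV):
  t = 1.0000: CF_t = 7.900000, DF = 0.927644, PV = 7.328386
  t = 2.0000: CF_t = 7.900000, DF = 0.860523, PV = 6.798132
  t = 3.0000: CF_t = 107.900000, DF = 0.798259, PV = 86.132125
Price P = sum_t PV_t = 100.258643

Answer: Price = 100.2586


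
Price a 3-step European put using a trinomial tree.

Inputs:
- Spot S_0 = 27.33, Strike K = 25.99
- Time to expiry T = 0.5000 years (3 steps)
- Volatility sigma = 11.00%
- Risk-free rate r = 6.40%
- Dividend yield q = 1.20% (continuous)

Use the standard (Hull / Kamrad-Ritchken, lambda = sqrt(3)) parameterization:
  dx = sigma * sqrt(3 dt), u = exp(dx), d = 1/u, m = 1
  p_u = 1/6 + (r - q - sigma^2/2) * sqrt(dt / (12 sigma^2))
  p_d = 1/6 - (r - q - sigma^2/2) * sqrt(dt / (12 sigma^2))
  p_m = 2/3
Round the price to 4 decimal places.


Answer: Price = V(0,0) = 0.1893

Derivation:
dt = T/N = 0.166667; dx = sigma*sqrt(3*dt) = 0.077782
u = exp(dx) = 1.080887; d = 1/u = 0.925166
p_u = 0.215896, p_m = 0.666667, p_d = 0.117437
Discount per step: exp(-r*dt) = 0.989390
Stock lattice S(k, j) with j the centered position index:
  k=0: S(0,+0) = 27.3300
  k=1: S(1,-1) = 25.2848; S(1,+0) = 27.3300; S(1,+1) = 29.5406
  k=2: S(2,-2) = 23.3926; S(2,-1) = 25.2848; S(2,+0) = 27.3300; S(2,+1) = 29.5406; S(2,+2) = 31.9301
  k=3: S(3,-3) = 21.6421; S(3,-2) = 23.3926; S(3,-1) = 25.2848; S(3,+0) = 27.3300; S(3,+1) = 29.5406; S(3,+2) = 31.9301; S(3,+3) = 34.5128
Terminal payoffs V(N, j) = max(K - S_T, 0):
  V(3,-3) = 4.347916; V(3,-2) = 2.597358; V(3,-1) = 0.705204; V(3,+0) = 0.000000; V(3,+1) = 0.000000; V(3,+2) = 0.000000; V(3,+3) = 0.000000
Backward induction: V(k, j) = exp(-r*dt) * [p_u * V(k+1, j+1) + p_m * V(k+1, j) + p_d * V(k+1, j-1)]
  V(2,-2) = exp(-r*dt) * [p_u*0.705204 + p_m*2.597358 + p_d*4.347916] = 2.369025
  V(2,-1) = exp(-r*dt) * [p_u*0.000000 + p_m*0.705204 + p_d*2.597358] = 0.766938
  V(2,+0) = exp(-r*dt) * [p_u*0.000000 + p_m*0.000000 + p_d*0.705204] = 0.081938
  V(2,+1) = exp(-r*dt) * [p_u*0.000000 + p_m*0.000000 + p_d*0.000000] = 0.000000
  V(2,+2) = exp(-r*dt) * [p_u*0.000000 + p_m*0.000000 + p_d*0.000000] = 0.000000
  V(1,-1) = exp(-r*dt) * [p_u*0.081938 + p_m*0.766938 + p_d*2.369025] = 0.798629
  V(1,+0) = exp(-r*dt) * [p_u*0.000000 + p_m*0.081938 + p_d*0.766938] = 0.143157
  V(1,+1) = exp(-r*dt) * [p_u*0.000000 + p_m*0.000000 + p_d*0.081938] = 0.009521
  V(0,+0) = exp(-r*dt) * [p_u*0.009521 + p_m*0.143157 + p_d*0.798629] = 0.189253


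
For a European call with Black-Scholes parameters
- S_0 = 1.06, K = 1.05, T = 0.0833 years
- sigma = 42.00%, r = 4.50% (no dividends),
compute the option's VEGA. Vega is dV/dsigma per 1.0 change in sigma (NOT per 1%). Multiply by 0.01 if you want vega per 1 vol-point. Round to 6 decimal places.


d1 = 0.1697279479; d2 = 0.0485086425
phi(d1) = 0.3932371864; exp(-qT) = 1.0000000000; exp(-rT) = 0.9962585169
Vega = S * exp(-qT) * phi(d1) * sqrt(T) = 1.0600 * 1.0000000000 * 0.3932371864 * 0.2886173938 = 0.120305

Answer: Vega = 0.120305


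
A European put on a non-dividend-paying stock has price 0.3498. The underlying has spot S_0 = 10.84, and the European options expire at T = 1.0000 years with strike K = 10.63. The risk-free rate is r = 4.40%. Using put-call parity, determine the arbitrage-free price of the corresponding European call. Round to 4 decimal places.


Answer: Call price = 1.0174

Derivation:
Put-call parity: C - P = S_0 * exp(-qT) - K * exp(-rT).
S_0 * exp(-qT) = 10.8400 * 1.00000000 = 10.84000000
K * exp(-rT) = 10.6300 * 0.95695396 = 10.17242057
C = P + S*exp(-qT) - K*exp(-rT)
C = 0.3498 + 10.84000000 - 10.17242057 = 1.0174


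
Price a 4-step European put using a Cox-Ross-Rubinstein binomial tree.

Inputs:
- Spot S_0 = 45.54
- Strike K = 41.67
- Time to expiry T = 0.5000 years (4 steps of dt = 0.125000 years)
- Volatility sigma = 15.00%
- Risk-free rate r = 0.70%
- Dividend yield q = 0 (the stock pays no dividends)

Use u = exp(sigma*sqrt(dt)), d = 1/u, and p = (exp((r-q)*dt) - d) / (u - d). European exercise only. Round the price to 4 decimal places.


dt = T/N = 0.125000
u = exp(sigma*sqrt(dt)) = 1.054464; d = 1/u = 0.948349
p = (exp((r-q)*dt) - d) / (u - d) = 0.494994
Discount per step: exp(-r*dt) = 0.999125
Stock lattice S(k, i) with i counting down-moves:
  k=0: S(0,0) = 45.5400
  k=1: S(1,0) = 48.0203; S(1,1) = 43.1878
  k=2: S(2,0) = 50.6357; S(2,1) = 45.5400; S(2,2) = 40.9571
  k=3: S(3,0) = 53.3936; S(3,1) = 48.0203; S(3,2) = 43.1878; S(3,3) = 38.8416
  k=4: S(4,0) = 56.3016; S(4,1) = 50.6357; S(4,2) = 45.5400; S(4,3) = 40.9571; S(4,4) = 36.8354
Terminal payoffs V(N, i) = max(K - S_T, 0):
  V(4,0) = 0.000000; V(4,1) = 0.000000; V(4,2) = 0.000000; V(4,3) = 0.712905; V(4,4) = 4.834612
Backward induction: V(k, i) = exp(-r*dt) * [p * V(k+1, i) + (1-p) * V(k+1, i+1)].
  V(3,0) = exp(-r*dt) * [p*0.000000 + (1-p)*0.000000] = 0.000000
  V(3,1) = exp(-r*dt) * [p*0.000000 + (1-p)*0.000000] = 0.000000
  V(3,2) = exp(-r*dt) * [p*0.000000 + (1-p)*0.712905] = 0.359707
  V(3,3) = exp(-r*dt) * [p*0.712905 + (1-p)*4.834612] = 2.791947
  V(2,0) = exp(-r*dt) * [p*0.000000 + (1-p)*0.000000] = 0.000000
  V(2,1) = exp(-r*dt) * [p*0.000000 + (1-p)*0.359707] = 0.181495
  V(2,2) = exp(-r*dt) * [p*0.359707 + (1-p)*2.791947] = 1.586613
  V(1,0) = exp(-r*dt) * [p*0.000000 + (1-p)*0.181495] = 0.091576
  V(1,1) = exp(-r*dt) * [p*0.181495 + (1-p)*1.586613] = 0.890309
  V(0,0) = exp(-r*dt) * [p*0.091576 + (1-p)*0.890309] = 0.494508

Answer: Price = V(0,0) = 0.4945


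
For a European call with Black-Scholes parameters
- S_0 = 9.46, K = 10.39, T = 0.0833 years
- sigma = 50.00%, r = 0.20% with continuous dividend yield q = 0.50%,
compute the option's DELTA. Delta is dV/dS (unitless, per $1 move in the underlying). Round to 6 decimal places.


d1 = -0.5793747975; d2 = -0.7236834944
phi(d1) = 0.3373021674; exp(-qT) = 0.9995835867; exp(-rT) = 0.9998334139
N(d1) = 0.2811681528
Delta = exp(-qT) * N(d1) = 0.9995835867 * 0.2811681528 = 0.281051

Answer: Delta = 0.281051


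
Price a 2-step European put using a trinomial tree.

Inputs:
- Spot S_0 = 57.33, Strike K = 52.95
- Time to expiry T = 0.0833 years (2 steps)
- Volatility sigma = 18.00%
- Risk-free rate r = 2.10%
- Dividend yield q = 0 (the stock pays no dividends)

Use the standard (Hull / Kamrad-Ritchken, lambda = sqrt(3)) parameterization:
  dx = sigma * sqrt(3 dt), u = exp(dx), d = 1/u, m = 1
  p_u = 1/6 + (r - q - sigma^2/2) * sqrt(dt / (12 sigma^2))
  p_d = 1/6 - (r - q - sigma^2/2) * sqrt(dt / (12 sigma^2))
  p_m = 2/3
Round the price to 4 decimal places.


Answer: Price = V(0,0) = 0.0672

Derivation:
dt = T/N = 0.041650; dx = sigma*sqrt(3*dt) = 0.063627
u = exp(dx) = 1.065695; d = 1/u = 0.938355
p_u = 0.168238, p_m = 0.666667, p_d = 0.165096
Discount per step: exp(-r*dt) = 0.999126
Stock lattice S(k, j) with j the centered position index:
  k=0: S(0,+0) = 57.3300
  k=1: S(1,-1) = 53.7959; S(1,+0) = 57.3300; S(1,+1) = 61.0963
  k=2: S(2,-2) = 50.4796; S(2,-1) = 53.7959; S(2,+0) = 57.3300; S(2,+1) = 61.0963; S(2,+2) = 65.1100
Terminal payoffs V(N, j) = max(K - S_T, 0):
  V(2,-2) = 2.470350; V(2,-1) = 0.000000; V(2,+0) = 0.000000; V(2,+1) = 0.000000; V(2,+2) = 0.000000
Backward induction: V(k, j) = exp(-r*dt) * [p_u * V(k+1, j+1) + p_m * V(k+1, j) + p_d * V(k+1, j-1)]
  V(1,-1) = exp(-r*dt) * [p_u*0.000000 + p_m*0.000000 + p_d*2.470350] = 0.407487
  V(1,+0) = exp(-r*dt) * [p_u*0.000000 + p_m*0.000000 + p_d*0.000000] = 0.000000
  V(1,+1) = exp(-r*dt) * [p_u*0.000000 + p_m*0.000000 + p_d*0.000000] = 0.000000
  V(0,+0) = exp(-r*dt) * [p_u*0.000000 + p_m*0.000000 + p_d*0.407487] = 0.067216


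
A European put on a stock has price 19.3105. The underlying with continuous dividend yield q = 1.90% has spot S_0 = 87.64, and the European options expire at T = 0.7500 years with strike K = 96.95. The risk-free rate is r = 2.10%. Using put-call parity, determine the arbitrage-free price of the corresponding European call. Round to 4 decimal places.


Answer: Call price = 10.2755

Derivation:
Put-call parity: C - P = S_0 * exp(-qT) - K * exp(-rT).
S_0 * exp(-qT) = 87.6400 * 0.98585105 = 86.39998608
K * exp(-rT) = 96.9500 * 0.98437338 = 95.43499945
C = P + S*exp(-qT) - K*exp(-rT)
C = 19.3105 + 86.39998608 - 95.43499945 = 10.2755


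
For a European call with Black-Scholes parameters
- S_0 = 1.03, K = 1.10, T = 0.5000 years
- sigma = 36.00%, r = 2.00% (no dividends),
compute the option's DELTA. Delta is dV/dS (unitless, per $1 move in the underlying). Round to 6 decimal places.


Answer: Delta = 0.463455

Derivation:
d1 = -0.0917328746; d2 = -0.3462913158
phi(d1) = 0.3972672729; exp(-qT) = 1.0000000000; exp(-rT) = 0.9900498337
N(d1) = 0.4634551387
Delta = exp(-qT) * N(d1) = 1.0000000000 * 0.4634551387 = 0.463455


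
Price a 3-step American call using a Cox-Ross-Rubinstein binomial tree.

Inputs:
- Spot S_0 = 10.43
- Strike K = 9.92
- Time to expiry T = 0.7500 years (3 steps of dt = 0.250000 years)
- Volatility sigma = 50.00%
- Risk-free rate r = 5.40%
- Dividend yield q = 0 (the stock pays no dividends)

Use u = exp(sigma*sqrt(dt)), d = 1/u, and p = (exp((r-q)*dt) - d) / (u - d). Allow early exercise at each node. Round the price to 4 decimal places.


Answer: Price = V(0,0) = 2.3285

Derivation:
dt = T/N = 0.250000
u = exp(sigma*sqrt(dt)) = 1.284025; d = 1/u = 0.778801
p = (exp((r-q)*dt) - d) / (u - d) = 0.464725
Discount per step: exp(-r*dt) = 0.986591
Stock lattice S(k, i) with i counting down-moves:
  k=0: S(0,0) = 10.4300
  k=1: S(1,0) = 13.3924; S(1,1) = 8.1229
  k=2: S(2,0) = 17.1962; S(2,1) = 10.4300; S(2,2) = 6.3261
  k=3: S(3,0) = 22.0803; S(3,1) = 13.3924; S(3,2) = 8.1229; S(3,3) = 4.9268
Terminal payoffs V(N, i) = max(S_T - K, 0):
  V(3,0) = 12.160310; V(3,1) = 3.472385; V(3,2) = 0.000000; V(3,3) = 0.000000
Backward induction: V(k, i) = exp(-r*dt) * [p * V(k+1, i) + (1-p) * V(k+1, i+1)]; then take max(V_cont, immediate exercise) for American.
  V(2,0) = exp(-r*dt) * [p*12.160310 + (1-p)*3.472385] = 7.409183; exercise = 7.276163; V(2,0) = max -> 7.409183
  V(2,1) = exp(-r*dt) * [p*3.472385 + (1-p)*0.000000] = 1.592067; exercise = 0.510000; V(2,1) = max -> 1.592067
  V(2,2) = exp(-r*dt) * [p*0.000000 + (1-p)*0.000000] = 0.000000; exercise = 0.000000; V(2,2) = max -> 0.000000
  V(1,0) = exp(-r*dt) * [p*7.409183 + (1-p)*1.592067] = 4.237830; exercise = 3.472385; V(1,0) = max -> 4.237830
  V(1,1) = exp(-r*dt) * [p*1.592067 + (1-p)*0.000000] = 0.729953; exercise = 0.000000; V(1,1) = max -> 0.729953
  V(0,0) = exp(-r*dt) * [p*4.237830 + (1-p)*0.729953] = 2.328505; exercise = 0.510000; V(0,0) = max -> 2.328505


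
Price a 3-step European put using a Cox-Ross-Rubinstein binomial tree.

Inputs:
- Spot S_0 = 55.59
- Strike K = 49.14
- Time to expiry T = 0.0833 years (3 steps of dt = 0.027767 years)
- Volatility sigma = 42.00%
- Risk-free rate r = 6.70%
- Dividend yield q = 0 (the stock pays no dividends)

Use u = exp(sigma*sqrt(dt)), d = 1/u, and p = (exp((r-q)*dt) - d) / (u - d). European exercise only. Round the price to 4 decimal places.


Answer: Price = V(0,0) = 0.5198

Derivation:
dt = T/N = 0.027767
u = exp(sigma*sqrt(dt)) = 1.072493; d = 1/u = 0.932407
p = (exp((r-q)*dt) - d) / (u - d) = 0.495803
Discount per step: exp(-r*dt) = 0.998141
Stock lattice S(k, i) with i counting down-moves:
  k=0: S(0,0) = 55.5900
  k=1: S(1,0) = 59.6199; S(1,1) = 51.8325
  k=2: S(2,0) = 63.9419; S(2,1) = 55.5900; S(2,2) = 48.3290
  k=3: S(3,0) = 68.5773; S(3,1) = 59.6199; S(3,2) = 51.8325; S(3,3) = 45.0623
Terminal payoffs V(N, i) = max(K - S_T, 0):
  V(3,0) = 0.000000; V(3,1) = 0.000000; V(3,2) = 0.000000; V(3,3) = 4.077729
Backward induction: V(k, i) = exp(-r*dt) * [p * V(k+1, i) + (1-p) * V(k+1, i+1)].
  V(2,0) = exp(-r*dt) * [p*0.000000 + (1-p)*0.000000] = 0.000000
  V(2,1) = exp(-r*dt) * [p*0.000000 + (1-p)*0.000000] = 0.000000
  V(2,2) = exp(-r*dt) * [p*0.000000 + (1-p)*4.077729] = 2.052157
  V(1,0) = exp(-r*dt) * [p*0.000000 + (1-p)*0.000000] = 0.000000
  V(1,1) = exp(-r*dt) * [p*0.000000 + (1-p)*2.052157] = 1.032768
  V(0,0) = exp(-r*dt) * [p*0.000000 + (1-p)*1.032768] = 0.519750


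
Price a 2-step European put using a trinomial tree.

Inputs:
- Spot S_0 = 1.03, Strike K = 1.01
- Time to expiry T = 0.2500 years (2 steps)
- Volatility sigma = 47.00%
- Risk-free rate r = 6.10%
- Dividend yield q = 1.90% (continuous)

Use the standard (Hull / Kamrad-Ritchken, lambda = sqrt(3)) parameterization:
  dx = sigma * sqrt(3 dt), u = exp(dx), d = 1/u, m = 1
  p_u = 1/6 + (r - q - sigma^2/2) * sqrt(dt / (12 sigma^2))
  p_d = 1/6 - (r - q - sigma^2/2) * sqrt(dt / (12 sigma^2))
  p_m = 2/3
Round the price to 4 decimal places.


dt = T/N = 0.125000; dx = sigma*sqrt(3*dt) = 0.287815
u = exp(dx) = 1.333511; d = 1/u = 0.749900
p_u = 0.151803, p_m = 0.666667, p_d = 0.181531
Discount per step: exp(-r*dt) = 0.992404
Stock lattice S(k, j) with j the centered position index:
  k=0: S(0,+0) = 1.0300
  k=1: S(1,-1) = 0.7724; S(1,+0) = 1.0300; S(1,+1) = 1.3735
  k=2: S(2,-2) = 0.5792; S(2,-1) = 0.7724; S(2,+0) = 1.0300; S(2,+1) = 1.3735; S(2,+2) = 1.8316
Terminal payoffs V(N, j) = max(K - S_T, 0):
  V(2,-2) = 0.430779; V(2,-1) = 0.237603; V(2,+0) = 0.000000; V(2,+1) = 0.000000; V(2,+2) = 0.000000
Backward induction: V(k, j) = exp(-r*dt) * [p_u * V(k+1, j+1) + p_m * V(k+1, j) + p_d * V(k+1, j-1)]
  V(1,-1) = exp(-r*dt) * [p_u*0.000000 + p_m*0.237603 + p_d*0.430779] = 0.234804
  V(1,+0) = exp(-r*dt) * [p_u*0.000000 + p_m*0.000000 + p_d*0.237603] = 0.042805
  V(1,+1) = exp(-r*dt) * [p_u*0.000000 + p_m*0.000000 + p_d*0.000000] = 0.000000
  V(0,+0) = exp(-r*dt) * [p_u*0.000000 + p_m*0.042805 + p_d*0.234804] = 0.070620

Answer: Price = V(0,0) = 0.0706


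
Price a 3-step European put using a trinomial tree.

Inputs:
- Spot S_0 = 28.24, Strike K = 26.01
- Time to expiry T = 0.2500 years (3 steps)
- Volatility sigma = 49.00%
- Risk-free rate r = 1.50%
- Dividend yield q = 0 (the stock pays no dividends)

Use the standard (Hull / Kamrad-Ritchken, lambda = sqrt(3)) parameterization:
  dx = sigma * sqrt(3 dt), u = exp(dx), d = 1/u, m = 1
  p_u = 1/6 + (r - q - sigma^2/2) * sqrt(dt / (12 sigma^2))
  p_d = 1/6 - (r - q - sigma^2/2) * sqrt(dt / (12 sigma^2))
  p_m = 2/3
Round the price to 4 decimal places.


Answer: Price = V(0,0) = 1.6857

Derivation:
dt = T/N = 0.083333; dx = sigma*sqrt(3*dt) = 0.245000
u = exp(dx) = 1.277621; d = 1/u = 0.782705
p_u = 0.148801, p_m = 0.666667, p_d = 0.184532
Discount per step: exp(-r*dt) = 0.998751
Stock lattice S(k, j) with j the centered position index:
  k=0: S(0,+0) = 28.2400
  k=1: S(1,-1) = 22.1036; S(1,+0) = 28.2400; S(1,+1) = 36.0800
  k=2: S(2,-2) = 17.3006; S(2,-1) = 22.1036; S(2,+0) = 28.2400; S(2,+1) = 36.0800; S(2,+2) = 46.0966
  k=3: S(3,-3) = 13.5412; S(3,-2) = 17.3006; S(3,-1) = 22.1036; S(3,+0) = 28.2400; S(3,+1) = 36.0800; S(3,+2) = 46.0966; S(3,+3) = 58.8940
Terminal payoffs V(N, j) = max(K - S_T, 0):
  V(3,-3) = 12.468766; V(3,-2) = 8.709431; V(3,-1) = 3.906424; V(3,+0) = 0.000000; V(3,+1) = 0.000000; V(3,+2) = 0.000000; V(3,+3) = 0.000000
Backward induction: V(k, j) = exp(-r*dt) * [p_u * V(k+1, j+1) + p_m * V(k+1, j) + p_d * V(k+1, j-1)]
  V(2,-2) = exp(-r*dt) * [p_u*3.906424 + p_m*8.709431 + p_d*12.468766] = 8.677603
  V(2,-1) = exp(-r*dt) * [p_u*0.000000 + p_m*3.906424 + p_d*8.709431] = 4.206193
  V(2,+0) = exp(-r*dt) * [p_u*0.000000 + p_m*0.000000 + p_d*3.906424] = 0.719961
  V(2,+1) = exp(-r*dt) * [p_u*0.000000 + p_m*0.000000 + p_d*0.000000] = 0.000000
  V(2,+2) = exp(-r*dt) * [p_u*0.000000 + p_m*0.000000 + p_d*0.000000] = 0.000000
  V(1,-1) = exp(-r*dt) * [p_u*0.719961 + p_m*4.206193 + p_d*8.677603] = 4.506921
  V(1,+0) = exp(-r*dt) * [p_u*0.000000 + p_m*0.719961 + p_d*4.206193] = 1.254583
  V(1,+1) = exp(-r*dt) * [p_u*0.000000 + p_m*0.000000 + p_d*0.719961] = 0.132690
  V(0,+0) = exp(-r*dt) * [p_u*0.132690 + p_m*1.254583 + p_d*4.506921] = 1.685697


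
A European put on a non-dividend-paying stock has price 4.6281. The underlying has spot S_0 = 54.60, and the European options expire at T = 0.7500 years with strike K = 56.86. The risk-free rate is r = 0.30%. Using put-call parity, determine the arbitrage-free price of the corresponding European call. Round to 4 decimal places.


Answer: Call price = 2.4959

Derivation:
Put-call parity: C - P = S_0 * exp(-qT) - K * exp(-rT).
S_0 * exp(-qT) = 54.6000 * 1.00000000 = 54.60000000
K * exp(-rT) = 56.8600 * 0.99775253 = 56.73220882
C = P + S*exp(-qT) - K*exp(-rT)
C = 4.6281 + 54.60000000 - 56.73220882 = 2.4959


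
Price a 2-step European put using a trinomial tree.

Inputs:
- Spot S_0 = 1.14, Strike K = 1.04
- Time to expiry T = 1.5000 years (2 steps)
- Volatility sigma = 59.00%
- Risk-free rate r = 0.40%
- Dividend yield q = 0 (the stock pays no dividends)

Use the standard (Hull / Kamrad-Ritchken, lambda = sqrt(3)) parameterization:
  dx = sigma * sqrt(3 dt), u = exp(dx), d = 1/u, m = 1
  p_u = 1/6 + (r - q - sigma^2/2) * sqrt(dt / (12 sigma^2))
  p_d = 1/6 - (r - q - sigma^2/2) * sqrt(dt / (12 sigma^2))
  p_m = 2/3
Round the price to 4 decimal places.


Answer: Price = V(0,0) = 0.2281

Derivation:
dt = T/N = 0.750000; dx = sigma*sqrt(3*dt) = 0.885000
u = exp(dx) = 2.422984; d = 1/u = 0.412714
p_u = 0.094612, p_m = 0.666667, p_d = 0.238722
Discount per step: exp(-r*dt) = 0.997004
Stock lattice S(k, j) with j the centered position index:
  k=0: S(0,+0) = 1.1400
  k=1: S(1,-1) = 0.4705; S(1,+0) = 1.1400; S(1,+1) = 2.7622
  k=2: S(2,-2) = 0.1942; S(2,-1) = 0.4705; S(2,+0) = 1.1400; S(2,+1) = 2.7622; S(2,+2) = 6.6928
Terminal payoffs V(N, j) = max(K - S_T, 0):
  V(2,-2) = 0.845820; V(2,-1) = 0.569506; V(2,+0) = 0.000000; V(2,+1) = 0.000000; V(2,+2) = 0.000000
Backward induction: V(k, j) = exp(-r*dt) * [p_u * V(k+1, j+1) + p_m * V(k+1, j) + p_d * V(k+1, j-1)]
  V(1,-1) = exp(-r*dt) * [p_u*0.000000 + p_m*0.569506 + p_d*0.845820] = 0.579844
  V(1,+0) = exp(-r*dt) * [p_u*0.000000 + p_m*0.000000 + p_d*0.569506] = 0.135546
  V(1,+1) = exp(-r*dt) * [p_u*0.000000 + p_m*0.000000 + p_d*0.000000] = 0.000000
  V(0,+0) = exp(-r*dt) * [p_u*0.000000 + p_m*0.135546 + p_d*0.579844] = 0.228100


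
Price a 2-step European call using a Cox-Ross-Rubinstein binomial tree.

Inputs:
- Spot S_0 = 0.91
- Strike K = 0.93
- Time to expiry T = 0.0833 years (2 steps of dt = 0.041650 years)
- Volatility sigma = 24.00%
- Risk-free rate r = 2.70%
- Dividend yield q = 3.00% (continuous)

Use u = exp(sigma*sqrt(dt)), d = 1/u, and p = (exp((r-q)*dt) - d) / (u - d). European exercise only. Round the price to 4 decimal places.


Answer: Price = V(0,0) = 0.0174

Derivation:
dt = T/N = 0.041650
u = exp(sigma*sqrt(dt)) = 1.050199; d = 1/u = 0.952200
p = (exp((r-q)*dt) - d) / (u - d) = 0.486483
Discount per step: exp(-r*dt) = 0.998876
Stock lattice S(k, i) with i counting down-moves:
  k=0: S(0,0) = 0.9100
  k=1: S(1,0) = 0.9557; S(1,1) = 0.8665
  k=2: S(2,0) = 1.0037; S(2,1) = 0.9100; S(2,2) = 0.8251
Terminal payoffs V(N, i) = max(S_T - K, 0):
  V(2,0) = 0.073656; V(2,1) = 0.000000; V(2,2) = 0.000000
Backward induction: V(k, i) = exp(-r*dt) * [p * V(k+1, i) + (1-p) * V(k+1, i+1)].
  V(1,0) = exp(-r*dt) * [p*0.073656 + (1-p)*0.000000] = 0.035792
  V(1,1) = exp(-r*dt) * [p*0.000000 + (1-p)*0.000000] = 0.000000
  V(0,0) = exp(-r*dt) * [p*0.035792 + (1-p)*0.000000] = 0.017393


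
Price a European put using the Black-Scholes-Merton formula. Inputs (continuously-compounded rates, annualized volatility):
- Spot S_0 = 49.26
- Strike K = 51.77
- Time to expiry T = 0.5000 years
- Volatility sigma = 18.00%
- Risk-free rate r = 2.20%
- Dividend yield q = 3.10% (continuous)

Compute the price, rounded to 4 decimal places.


d1 = (ln(S/K) + (r - q + 0.5*sigma^2) * T) / (sigma * sqrt(T)) = -0.36218354
d2 = d1 - sigma * sqrt(T) = -0.48946276
exp(-rT) = 0.98906028; exp(-qT) = 0.98461951
P = K * exp(-rT) * N(-d2) - S_0 * exp(-qT) * N(-d1)
N(-d1) = 0.64139256; N(-d2) = 0.68774294
P = 51.7700 * 0.98906028 * 0.68774294 - 49.2600 * 0.98461951 * 0.64139256 = 4.1059

Answer: Price = 4.1059


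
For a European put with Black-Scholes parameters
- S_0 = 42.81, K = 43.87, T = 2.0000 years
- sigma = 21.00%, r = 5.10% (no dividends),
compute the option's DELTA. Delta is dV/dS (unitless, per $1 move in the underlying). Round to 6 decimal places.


d1 = 0.4095865690; d2 = 0.1126017209
phi(d1) = 0.3668438083; exp(-qT) = 1.0000000000; exp(-rT) = 0.9030295517
N(-d1) = 0.3410546255
Delta = -exp(-qT) * N(-d1) = -1.0000000000 * 0.3410546255 = -0.341055

Answer: Delta = -0.341055


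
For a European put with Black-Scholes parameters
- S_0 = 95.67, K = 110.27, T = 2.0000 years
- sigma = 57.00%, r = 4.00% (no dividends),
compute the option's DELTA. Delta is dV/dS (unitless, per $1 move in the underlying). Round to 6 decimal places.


Answer: Delta = -0.372173

Derivation:
d1 = 0.3261038352; d2 = -0.4799978953
phi(d1) = 0.3782838691; exp(-qT) = 1.0000000000; exp(-rT) = 0.9231163464
N(-d1) = 0.3721728977
Delta = -exp(-qT) * N(-d1) = -1.0000000000 * 0.3721728977 = -0.372173


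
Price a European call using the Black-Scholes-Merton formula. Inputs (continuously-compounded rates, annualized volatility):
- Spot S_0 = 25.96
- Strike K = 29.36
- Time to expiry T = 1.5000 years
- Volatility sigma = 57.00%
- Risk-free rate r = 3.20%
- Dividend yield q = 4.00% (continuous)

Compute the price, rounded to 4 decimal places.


Answer: Price = 5.5157

Derivation:
d1 = (ln(S/K) + (r - q + 0.5*sigma^2) * T) / (sigma * sqrt(T)) = 0.15556221
d2 = d1 - sigma * sqrt(T) = -0.54254237
exp(-rT) = 0.95313379; exp(-qT) = 0.94176453
C = S_0 * exp(-qT) * N(d1) - K * exp(-rT) * N(d2)
N(d1) = 0.56181094; N(d2) = 0.29372246
C = 25.9600 * 0.94176453 * 0.56181094 - 29.3600 * 0.95313379 * 0.29372246 = 5.5157


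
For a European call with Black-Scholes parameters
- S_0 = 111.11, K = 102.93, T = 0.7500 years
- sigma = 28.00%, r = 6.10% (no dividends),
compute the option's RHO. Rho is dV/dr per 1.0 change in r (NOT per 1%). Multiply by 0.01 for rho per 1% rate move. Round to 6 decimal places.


d1 = 0.6252767586; d2 = 0.3827896455
phi(d1) = 0.3281041975; exp(-qT) = 1.0000000000; exp(-rT) = 0.9552807525
N(d2) = 0.6490621303
Rho = K*T*exp(-rT)*N(d2) = 102.9300 * 0.7500 * 0.9552807525 * 0.6490621303 = 47.865272

Answer: Rho = 47.865272


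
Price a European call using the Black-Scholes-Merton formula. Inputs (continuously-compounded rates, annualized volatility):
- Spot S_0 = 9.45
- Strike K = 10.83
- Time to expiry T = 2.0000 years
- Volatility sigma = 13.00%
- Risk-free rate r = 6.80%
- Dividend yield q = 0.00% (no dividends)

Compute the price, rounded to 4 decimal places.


d1 = (ln(S/K) + (r - q + 0.5*sigma^2) * T) / (sigma * sqrt(T)) = 0.09026316
d2 = d1 - sigma * sqrt(T) = -0.09358460
exp(-rT) = 0.87284263; exp(-qT) = 1.00000000
C = S_0 * exp(-qT) * N(d1) - K * exp(-rT) * N(d2)
N(d1) = 0.53596095; N(d2) = 0.46271957
C = 9.4500 * 1.00000000 * 0.53596095 - 10.8300 * 0.87284263 * 0.46271957 = 0.6908

Answer: Price = 0.6908


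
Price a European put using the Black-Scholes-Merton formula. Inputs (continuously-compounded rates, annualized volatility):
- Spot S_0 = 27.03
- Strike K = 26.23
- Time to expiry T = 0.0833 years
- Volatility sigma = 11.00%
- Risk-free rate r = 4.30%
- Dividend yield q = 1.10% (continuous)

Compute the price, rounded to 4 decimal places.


Answer: Price = 0.0663

Derivation:
d1 = (ln(S/K) + (r - q + 0.5*sigma^2) * T) / (sigma * sqrt(T)) = 1.04615163
d2 = d1 - sigma * sqrt(T) = 1.01440372
exp(-rT) = 0.99642451; exp(-qT) = 0.99908412
P = K * exp(-rT) * N(-d2) - S_0 * exp(-qT) * N(-d1)
N(-d1) = 0.14774551; N(-d2) = 0.15519507
P = 26.2300 * 0.99642451 * 0.15519507 - 27.0300 * 0.99908412 * 0.14774551 = 0.0663


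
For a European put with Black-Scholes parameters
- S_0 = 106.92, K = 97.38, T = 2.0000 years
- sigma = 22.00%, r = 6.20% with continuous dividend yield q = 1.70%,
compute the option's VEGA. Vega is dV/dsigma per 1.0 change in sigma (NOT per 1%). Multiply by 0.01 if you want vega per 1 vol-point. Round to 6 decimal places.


Answer: Vega = 44.169511

Derivation:
d1 = 0.7452263952; d2 = 0.4340994114
phi(d1) = 0.3022140544; exp(-qT) = 0.9665715046; exp(-rT) = 0.8833798409
Vega = S * exp(-qT) * phi(d1) * sqrt(T) = 106.9200 * 0.9665715046 * 0.3022140544 * 1.4142135624 = 44.169511


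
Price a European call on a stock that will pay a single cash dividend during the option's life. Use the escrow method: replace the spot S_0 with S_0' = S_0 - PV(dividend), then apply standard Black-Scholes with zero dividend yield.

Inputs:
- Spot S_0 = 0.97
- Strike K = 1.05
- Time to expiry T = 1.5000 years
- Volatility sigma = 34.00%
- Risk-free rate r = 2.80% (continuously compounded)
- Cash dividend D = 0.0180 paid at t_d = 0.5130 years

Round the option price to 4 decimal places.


PV(D) = D * exp(-r * t_d) = 0.0180 * 0.98573867 = 0.01774330
S_0' = S_0 - PV(D) = 0.9700 - 0.01774330 = 0.95225670
d1 = (ln(S_0'/K) + (r + sigma^2/2)*T) / (sigma*sqrt(T)) = 0.07441935
d2 = d1 - sigma*sqrt(T) = -0.34199391
exp(-rT) = 0.95886978
N(d1) = 0.52966164; N(d2) = 0.36617774
C = S_0' * N(d1) - K * exp(-rT) * N(d2) = 0.95225670 * 0.52966164 - 1.0500 * 0.95886978 * 0.36617774 = 0.1357

Answer: Price = 0.1357


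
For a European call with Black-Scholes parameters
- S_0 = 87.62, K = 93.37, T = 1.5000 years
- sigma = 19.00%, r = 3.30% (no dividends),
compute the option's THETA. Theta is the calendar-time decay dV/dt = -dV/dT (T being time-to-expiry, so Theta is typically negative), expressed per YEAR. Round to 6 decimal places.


Answer: Theta = -3.967620

Derivation:
d1 = 0.0559265259; d2 = -0.1767749997
phi(d1) = 0.3983188669; exp(-qT) = 1.0000000000; exp(-rT) = 0.9517051581
Theta = -S*exp(-qT)*phi(d1)*sigma/(2*sqrt(T)) - r*K*exp(-rT)*N(d2) + q*S*exp(-qT)*N(d1)
N(d1) = 0.5222998303; N(d2) = 0.4298425636; sqrt(T) = 1.2247448714
Term 1 = -87.6200 * 1.0000000000 * 0.3983188669 * 0.1900 / (2 * 1.2247448714) = -2.7071486426
Term 2 = -0.0330 * 93.3700 * 0.9517051581 * 0.4298425636 = -1.2604718165
Term 3 = 0 (no dividend yield, q = 0)
Theta = -2.7071486426 + (-1.2604718165) + (0.0000000000) = -3.967620


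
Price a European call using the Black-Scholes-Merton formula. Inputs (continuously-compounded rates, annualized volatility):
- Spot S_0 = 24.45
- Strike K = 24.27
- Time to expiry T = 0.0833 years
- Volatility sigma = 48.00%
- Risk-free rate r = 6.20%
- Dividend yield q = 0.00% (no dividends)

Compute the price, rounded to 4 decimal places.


Answer: Price = 1.4998

Derivation:
d1 = (ln(S/K) + (r - q + 0.5*sigma^2) * T) / (sigma * sqrt(T)) = 0.15988552
d2 = d1 - sigma * sqrt(T) = 0.02134917
exp(-rT) = 0.99484871; exp(-qT) = 1.00000000
C = S_0 * exp(-qT) * N(d1) - K * exp(-rT) * N(d2)
N(d1) = 0.56351437; N(d2) = 0.50851644
C = 24.4500 * 1.00000000 * 0.56351437 - 24.2700 * 0.99484871 * 0.50851644 = 1.4998


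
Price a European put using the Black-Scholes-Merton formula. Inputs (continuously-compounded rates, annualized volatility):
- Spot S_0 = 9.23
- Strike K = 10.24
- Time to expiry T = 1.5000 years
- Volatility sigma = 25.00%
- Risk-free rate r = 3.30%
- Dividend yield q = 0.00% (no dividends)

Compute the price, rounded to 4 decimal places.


Answer: Price = 1.4301

Derivation:
d1 = (ln(S/K) + (r - q + 0.5*sigma^2) * T) / (sigma * sqrt(T)) = -0.02438899
d2 = d1 - sigma * sqrt(T) = -0.33057520
exp(-rT) = 0.95170516; exp(-qT) = 1.00000000
P = K * exp(-rT) * N(-d2) - S_0 * exp(-qT) * N(-d1)
N(-d1) = 0.50972883; N(-d2) = 0.62951731
P = 10.2400 * 0.95170516 * 0.62951731 - 9.2300 * 1.00000000 * 0.50972883 = 1.4301


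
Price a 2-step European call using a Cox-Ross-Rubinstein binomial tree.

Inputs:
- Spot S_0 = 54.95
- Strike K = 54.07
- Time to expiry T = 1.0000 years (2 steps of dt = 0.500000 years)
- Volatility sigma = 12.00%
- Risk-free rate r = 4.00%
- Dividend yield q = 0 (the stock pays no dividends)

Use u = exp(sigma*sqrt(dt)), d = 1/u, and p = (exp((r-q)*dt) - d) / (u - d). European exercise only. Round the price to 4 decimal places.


dt = T/N = 0.500000
u = exp(sigma*sqrt(dt)) = 1.088557; d = 1/u = 0.918647
p = (exp((r-q)*dt) - d) / (u - d) = 0.597694
Discount per step: exp(-r*dt) = 0.980199
Stock lattice S(k, i) with i counting down-moves:
  k=0: S(0,0) = 54.9500
  k=1: S(1,0) = 59.8162; S(1,1) = 50.4797
  k=2: S(2,0) = 65.1133; S(2,1) = 54.9500; S(2,2) = 46.3730
Terminal payoffs V(N, i) = max(S_T - K, 0):
  V(2,0) = 11.043331; V(2,1) = 0.880000; V(2,2) = 0.000000
Backward induction: V(k, i) = exp(-r*dt) * [p * V(k+1, i) + (1-p) * V(k+1, i+1)].
  V(1,0) = exp(-r*dt) * [p*11.043331 + (1-p)*0.880000] = 6.816856
  V(1,1) = exp(-r*dt) * [p*0.880000 + (1-p)*0.000000] = 0.515556
  V(0,0) = exp(-r*dt) * [p*6.816856 + (1-p)*0.515556] = 4.197022

Answer: Price = V(0,0) = 4.1970


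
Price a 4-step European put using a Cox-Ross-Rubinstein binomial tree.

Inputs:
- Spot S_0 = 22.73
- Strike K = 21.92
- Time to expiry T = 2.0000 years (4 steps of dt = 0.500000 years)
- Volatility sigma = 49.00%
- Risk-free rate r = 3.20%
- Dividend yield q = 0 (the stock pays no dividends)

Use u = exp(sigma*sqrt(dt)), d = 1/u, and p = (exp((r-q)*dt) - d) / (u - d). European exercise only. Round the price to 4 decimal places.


Answer: Price = V(0,0) = 4.6168

Derivation:
dt = T/N = 0.500000
u = exp(sigma*sqrt(dt)) = 1.414084; d = 1/u = 0.707171
p = (exp((r-q)*dt) - d) / (u - d) = 0.437051
Discount per step: exp(-r*dt) = 0.984127
Stock lattice S(k, i) with i counting down-moves:
  k=0: S(0,0) = 22.7300
  k=1: S(1,0) = 32.1421; S(1,1) = 16.0740
  k=2: S(2,0) = 45.4517; S(2,1) = 22.7300; S(2,2) = 11.3671
  k=3: S(3,0) = 64.2725; S(3,1) = 32.1421; S(3,2) = 16.0740; S(3,3) = 8.0385
  k=4: S(4,0) = 90.8868; S(4,1) = 45.4517; S(4,2) = 22.7300; S(4,3) = 11.3671; S(4,4) = 5.6846
Terminal payoffs V(N, i) = max(K - S_T, 0):
  V(4,0) = 0.000000; V(4,1) = 0.000000; V(4,2) = 0.000000; V(4,3) = 10.552925; V(4,4) = 16.235425
Backward induction: V(k, i) = exp(-r*dt) * [p * V(k+1, i) + (1-p) * V(k+1, i+1)].
  V(3,0) = exp(-r*dt) * [p*0.000000 + (1-p)*0.000000] = 0.000000
  V(3,1) = exp(-r*dt) * [p*0.000000 + (1-p)*0.000000] = 0.000000
  V(3,2) = exp(-r*dt) * [p*0.000000 + (1-p)*10.552925] = 5.846459
  V(3,3) = exp(-r*dt) * [p*10.552925 + (1-p)*16.235425] = 13.533602
  V(2,0) = exp(-r*dt) * [p*0.000000 + (1-p)*0.000000] = 0.000000
  V(2,1) = exp(-r*dt) * [p*0.000000 + (1-p)*5.846459] = 3.239015
  V(2,2) = exp(-r*dt) * [p*5.846459 + (1-p)*13.533602] = 10.012438
  V(1,0) = exp(-r*dt) * [p*0.000000 + (1-p)*3.239015] = 1.794457
  V(1,1) = exp(-r*dt) * [p*3.239015 + (1-p)*10.012438] = 6.940169
  V(0,0) = exp(-r*dt) * [p*1.794457 + (1-p)*6.940169] = 4.616766


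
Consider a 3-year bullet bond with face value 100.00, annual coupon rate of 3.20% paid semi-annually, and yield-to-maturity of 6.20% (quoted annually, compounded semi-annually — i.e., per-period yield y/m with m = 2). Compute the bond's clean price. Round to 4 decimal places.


Answer: Price = 91.9011

Derivation:
Coupon per period c = face * coupon_rate / m = 1.600000
Periods per year m = 2; per-period yield y/m = 0.031000
Number of cashflows N = 6
Cashflows (t years, CF_t, discount factor 1/(1+y/m)^(m*t), PV):
  t = 0.5000: CF_t = 1.600000, DF = 0.969932, PV = 1.551891
  t = 1.0000: CF_t = 1.600000, DF = 0.940768, PV = 1.505229
  t = 1.5000: CF_t = 1.600000, DF = 0.912481, PV = 1.459970
  t = 2.0000: CF_t = 1.600000, DF = 0.885045, PV = 1.416072
  t = 2.5000: CF_t = 1.600000, DF = 0.858434, PV = 1.373494
  t = 3.0000: CF_t = 101.600000, DF = 0.832622, PV = 84.594420
Price P = sum_t PV_t = 91.901076


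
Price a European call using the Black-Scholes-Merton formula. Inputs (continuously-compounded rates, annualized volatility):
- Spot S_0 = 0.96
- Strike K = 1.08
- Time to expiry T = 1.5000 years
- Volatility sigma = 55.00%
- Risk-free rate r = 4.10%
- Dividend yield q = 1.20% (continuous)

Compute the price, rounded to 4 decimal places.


Answer: Price = 0.2234

Derivation:
d1 = (ln(S/K) + (r - q + 0.5*sigma^2) * T) / (sigma * sqrt(T)) = 0.22652876
d2 = d1 - sigma * sqrt(T) = -0.44708092
exp(-rT) = 0.94035295; exp(-qT) = 0.98216103
C = S_0 * exp(-qT) * N(d1) - K * exp(-rT) * N(d2)
N(d1) = 0.58960490; N(d2) = 0.32740832
C = 0.9600 * 0.98216103 * 0.58960490 - 1.0800 * 0.94035295 * 0.32740832 = 0.2234


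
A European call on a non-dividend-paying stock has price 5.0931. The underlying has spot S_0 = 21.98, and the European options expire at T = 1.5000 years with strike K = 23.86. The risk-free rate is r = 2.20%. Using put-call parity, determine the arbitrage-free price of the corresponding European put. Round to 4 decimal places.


Put-call parity: C - P = S_0 * exp(-qT) - K * exp(-rT).
S_0 * exp(-qT) = 21.9800 * 1.00000000 = 21.98000000
K * exp(-rT) = 23.8600 * 0.96753856 = 23.08547003
P = C - S*exp(-qT) + K*exp(-rT)
P = 5.0931 - 21.98000000 + 23.08547003 = 6.1986

Answer: Put price = 6.1986


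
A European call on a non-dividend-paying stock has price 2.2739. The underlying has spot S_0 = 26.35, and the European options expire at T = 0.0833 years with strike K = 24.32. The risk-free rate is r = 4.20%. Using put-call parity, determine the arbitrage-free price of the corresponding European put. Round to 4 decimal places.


Answer: Put price = 0.1590

Derivation:
Put-call parity: C - P = S_0 * exp(-qT) - K * exp(-rT).
S_0 * exp(-qT) = 26.3500 * 1.00000000 = 26.35000000
K * exp(-rT) = 24.3200 * 0.99650751 = 24.23506272
P = C - S*exp(-qT) + K*exp(-rT)
P = 2.2739 - 26.35000000 + 24.23506272 = 0.1590


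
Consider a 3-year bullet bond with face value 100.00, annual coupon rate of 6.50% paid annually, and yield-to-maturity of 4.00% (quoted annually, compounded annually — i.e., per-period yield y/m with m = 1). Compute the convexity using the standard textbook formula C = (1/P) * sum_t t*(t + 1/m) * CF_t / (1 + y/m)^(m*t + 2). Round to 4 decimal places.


Answer: Convexity = 10.2426

Derivation:
Coupon per period c = face * coupon_rate / m = 6.500000
Periods per year m = 1; per-period yield y/m = 0.040000
Number of cashflows N = 3
Cashflows (t years, CF_t, discount factor 1/(1+y/m)^(m*t), PV):
  t = 1.0000: CF_t = 6.500000, DF = 0.961538, PV = 6.250000
  t = 2.0000: CF_t = 6.500000, DF = 0.924556, PV = 6.009615
  t = 3.0000: CF_t = 106.500000, DF = 0.888996, PV = 94.678112
Price P = sum_t PV_t = 106.937728
Convexity numerator sum_t t*(t + 1/m) * CF_t / (1+y/m)^(m*t + 2):
  t = 1.0000: term = 11.556953
  t = 2.0000: term = 33.337363
  t = 3.0000: term = 1050.422842
Convexity = (1/P) * sum = 1095.317159 / 106.937728 = 10.242570


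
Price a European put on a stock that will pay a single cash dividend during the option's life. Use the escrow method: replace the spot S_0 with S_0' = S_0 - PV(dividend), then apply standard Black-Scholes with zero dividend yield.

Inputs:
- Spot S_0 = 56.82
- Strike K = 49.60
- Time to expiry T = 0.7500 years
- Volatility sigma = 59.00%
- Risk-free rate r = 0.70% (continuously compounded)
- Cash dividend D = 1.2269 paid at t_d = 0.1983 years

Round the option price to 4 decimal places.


Answer: Price = 7.7333

Derivation:
PV(D) = D * exp(-r * t_d) = 1.2269 * 0.99861286 = 1.22519812
S_0' = S_0 - PV(D) = 56.8200 - 1.22519812 = 55.59480188
d1 = (ln(S_0'/K) + (r + sigma^2/2)*T) / (sigma*sqrt(T)) = 0.48905751
d2 = d1 - sigma*sqrt(T) = -0.02189748
exp(-rT) = 0.99476376
N(-d1) = 0.31240049; N(-d2) = 0.50873513
P = K * exp(-rT) * N(-d2) - S_0' * N(-d1) = 49.6000 * 0.99476376 * 0.50873513 - 55.59480188 * 0.31240049 = 7.7333


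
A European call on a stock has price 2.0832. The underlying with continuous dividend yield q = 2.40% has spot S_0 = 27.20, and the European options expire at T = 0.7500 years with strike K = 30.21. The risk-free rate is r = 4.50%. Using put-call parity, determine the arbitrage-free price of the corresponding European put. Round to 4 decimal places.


Put-call parity: C - P = S_0 * exp(-qT) - K * exp(-rT).
S_0 * exp(-qT) = 27.2000 * 0.98216103 = 26.71478008
K * exp(-rT) = 30.2100 * 0.96681318 = 29.20742610
P = C - S*exp(-qT) + K*exp(-rT)
P = 2.0832 - 26.71478008 + 29.20742610 = 4.5758

Answer: Put price = 4.5758


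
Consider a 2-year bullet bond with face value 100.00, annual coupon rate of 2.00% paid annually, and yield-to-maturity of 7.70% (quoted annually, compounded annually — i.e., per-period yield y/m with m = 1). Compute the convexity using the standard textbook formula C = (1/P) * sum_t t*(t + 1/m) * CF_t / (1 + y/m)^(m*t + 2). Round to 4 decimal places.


Coupon per period c = face * coupon_rate / m = 2.000000
Periods per year m = 1; per-period yield y/m = 0.077000
Number of cashflows N = 2
Cashflows (t years, CF_t, discount factor 1/(1+y/m)^(m*t), PV):
  t = 1.0000: CF_t = 2.000000, DF = 0.928505, PV = 1.857010
  t = 2.0000: CF_t = 102.000000, DF = 0.862122, PV = 87.936417
Price P = sum_t PV_t = 89.793427
Convexity numerator sum_t t*(t + 1/m) * CF_t / (1+y/m)^(m*t + 2):
  t = 1.0000: term = 3.201938
  t = 2.0000: term = 454.871376
Convexity = (1/P) * sum = 458.073314 / 89.793427 = 5.101413

Answer: Convexity = 5.1014
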